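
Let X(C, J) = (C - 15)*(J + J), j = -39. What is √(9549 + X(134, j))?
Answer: √267 ≈ 16.340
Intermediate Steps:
X(C, J) = 2*J*(-15 + C) (X(C, J) = (-15 + C)*(2*J) = 2*J*(-15 + C))
√(9549 + X(134, j)) = √(9549 + 2*(-39)*(-15 + 134)) = √(9549 + 2*(-39)*119) = √(9549 - 9282) = √267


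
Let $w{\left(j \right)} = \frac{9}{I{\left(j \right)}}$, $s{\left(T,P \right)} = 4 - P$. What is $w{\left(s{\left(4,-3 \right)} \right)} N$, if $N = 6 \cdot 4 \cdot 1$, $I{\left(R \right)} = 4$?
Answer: $54$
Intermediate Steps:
$w{\left(j \right)} = \frac{9}{4}$
$N = 24$ ($N = 24 \cdot 1 = 24$)
$w{\left(s{\left(4,-3 \right)} \right)} N = \frac{9}{4} \cdot 24 = 54$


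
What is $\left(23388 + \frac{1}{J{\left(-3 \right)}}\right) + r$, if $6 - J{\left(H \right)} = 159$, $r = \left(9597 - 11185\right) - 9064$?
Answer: $\frac{1948607}{153} \approx 12736.0$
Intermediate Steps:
$r = -10652$ ($r = -1588 - 9064 = -10652$)
$J{\left(H \right)} = -153$ ($J{\left(H \right)} = 6 - 159 = -153$)
$\left(23388 + \frac{1}{J{\left(-3 \right)}}\right) + r = \left(23388 + \frac{1}{-153}\right) - 10652 = \left(23388 - \frac{1}{153}\right) - 10652 = \frac{3578363}{153} - 10652 = \frac{1948607}{153}$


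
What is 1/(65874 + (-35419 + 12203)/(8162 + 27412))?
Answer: 17787/1171689230 ≈ 1.5181e-5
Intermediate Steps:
1/(65874 + (-35419 + 12203)/(8162 + 27412)) = 1/(65874 - 23216/35574) = 1/(65874 - 23216*1/35574) = 1/(65874 - 11608/17787) = 1/(1171689230/17787) = 17787/1171689230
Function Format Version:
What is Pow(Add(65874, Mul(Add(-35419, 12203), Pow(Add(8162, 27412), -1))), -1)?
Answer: Rational(17787, 1171689230) ≈ 1.5181e-5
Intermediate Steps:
Pow(Add(65874, Mul(Add(-35419, 12203), Pow(Add(8162, 27412), -1))), -1) = Pow(Add(65874, Mul(-23216, Pow(35574, -1))), -1) = Pow(Add(65874, Mul(-23216, Rational(1, 35574))), -1) = Pow(Add(65874, Rational(-11608, 17787)), -1) = Pow(Rational(1171689230, 17787), -1) = Rational(17787, 1171689230)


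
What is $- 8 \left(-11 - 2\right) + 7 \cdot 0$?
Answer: $104$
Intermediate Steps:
$- 8 \left(-11 - 2\right) + 7 \cdot 0 = \left(-8\right) \left(-13\right) + 0 = 104 + 0 = 104$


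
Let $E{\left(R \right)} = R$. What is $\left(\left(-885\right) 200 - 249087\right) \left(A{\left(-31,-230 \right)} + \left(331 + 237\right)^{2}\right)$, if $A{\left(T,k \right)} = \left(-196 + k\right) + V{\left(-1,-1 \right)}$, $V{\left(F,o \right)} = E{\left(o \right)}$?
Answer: $-137283953139$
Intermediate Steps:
$V{\left(F,o \right)} = o$
$A{\left(T,k \right)} = -197 + k$ ($A{\left(T,k \right)} = \left(-196 + k\right) - 1 = -197 + k$)
$\left(\left(-885\right) 200 - 249087\right) \left(A{\left(-31,-230 \right)} + \left(331 + 237\right)^{2}\right) = \left(\left(-885\right) 200 - 249087\right) \left(\left(-197 - 230\right) + \left(331 + 237\right)^{2}\right) = \left(-177000 - 249087\right) \left(-427 + 568^{2}\right) = - 426087 \left(-427 + 322624\right) = \left(-426087\right) 322197 = -137283953139$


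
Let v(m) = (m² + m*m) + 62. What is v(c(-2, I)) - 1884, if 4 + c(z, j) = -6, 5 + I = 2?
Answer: -1622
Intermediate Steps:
I = -3 (I = -5 + 2 = -3)
c(z, j) = -10 (c(z, j) = -4 - 6 = -10)
v(m) = 62 + 2*m² (v(m) = (m² + m²) + 62 = 2*m² + 62 = 62 + 2*m²)
v(c(-2, I)) - 1884 = (62 + 2*(-10)²) - 1884 = (62 + 2*100) - 1884 = (62 + 200) - 1884 = 262 - 1884 = -1622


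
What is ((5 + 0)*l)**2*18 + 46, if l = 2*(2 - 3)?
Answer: 1846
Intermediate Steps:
l = -2 (l = 2*(-1) = -2)
((5 + 0)*l)**2*18 + 46 = ((5 + 0)*(-2))**2*18 + 46 = (5*(-2))**2*18 + 46 = (-10)**2*18 + 46 = 100*18 + 46 = 1800 + 46 = 1846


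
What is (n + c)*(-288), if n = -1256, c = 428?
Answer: 238464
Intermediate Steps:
(n + c)*(-288) = (-1256 + 428)*(-288) = -828*(-288) = 238464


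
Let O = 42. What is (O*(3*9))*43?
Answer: 48762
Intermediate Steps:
(O*(3*9))*43 = (42*(3*9))*43 = (42*27)*43 = 1134*43 = 48762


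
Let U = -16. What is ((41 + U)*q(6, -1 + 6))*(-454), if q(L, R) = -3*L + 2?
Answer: 181600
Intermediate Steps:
q(L, R) = 2 - 3*L
((41 + U)*q(6, -1 + 6))*(-454) = ((41 - 16)*(2 - 3*6))*(-454) = (25*(2 - 18))*(-454) = (25*(-16))*(-454) = -400*(-454) = 181600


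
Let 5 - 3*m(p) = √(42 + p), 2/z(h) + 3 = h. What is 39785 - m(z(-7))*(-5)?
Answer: 119380/3 - √1045/3 ≈ 39783.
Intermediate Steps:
z(h) = 2/(-3 + h)
m(p) = 5/3 - √(42 + p)/3
39785 - m(z(-7))*(-5) = 39785 - (5/3 - √(42 + 2/(-3 - 7))/3)*(-5) = 39785 - (5/3 - √(42 + 2/(-10))/3)*(-5) = 39785 - (5/3 - √(42 + 2*(-⅒))/3)*(-5) = 39785 - (5/3 - √(42 - ⅕)/3)*(-5) = 39785 - (5/3 - √1045/15)*(-5) = 39785 - (-25/3 + √1045/3) = 39785 + (25/3 - √1045/3) = 119380/3 - √1045/3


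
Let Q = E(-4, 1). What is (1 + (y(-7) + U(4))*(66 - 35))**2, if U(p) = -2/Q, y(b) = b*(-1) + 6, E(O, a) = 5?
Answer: 3833764/25 ≈ 1.5335e+5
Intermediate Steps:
y(b) = 6 - b (y(b) = -b + 6 = 6 - b)
Q = 5
U(p) = -2/5
(1 + (y(-7) + U(4))*(66 - 35))**2 = (1 + ((6 - 1*(-7)) - 2/5)*(66 - 35))**2 = (1 + ((6 + 7) - 2/5)*31)**2 = (1 + (13 - 2/5)*31)**2 = (1 + (63/5)*31)**2 = (1 + 1953/5)**2 = (1958/5)**2 = 3833764/25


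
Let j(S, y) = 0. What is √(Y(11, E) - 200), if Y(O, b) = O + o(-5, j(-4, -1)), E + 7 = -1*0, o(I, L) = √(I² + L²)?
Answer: 2*I*√46 ≈ 13.565*I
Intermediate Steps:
E = -7 (E = -7 - 1*0 = -7 + 0 = -7)
Y(O, b) = 5 + O (Y(O, b) = O + √((-5)² + 0²) = O + √(25 + 0) = O + √25 = O + 5 = 5 + O)
√(Y(11, E) - 200) = √((5 + 11) - 200) = √(16 - 200) = √(-184) = 2*I*√46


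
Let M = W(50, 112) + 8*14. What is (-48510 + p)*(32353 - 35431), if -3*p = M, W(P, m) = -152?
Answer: 149272740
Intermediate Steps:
M = -40 (M = -152 + 8*14 = -152 + 112 = -40)
p = 40/3 (p = -⅓*(-40) = 40/3 ≈ 13.333)
(-48510 + p)*(32353 - 35431) = (-48510 + 40/3)*(32353 - 35431) = -145490/3*(-3078) = 149272740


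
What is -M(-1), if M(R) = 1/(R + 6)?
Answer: -1/5 ≈ -0.20000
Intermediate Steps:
M(R) = 1/(6 + R)
-M(-1) = -1/(6 - 1) = -1/5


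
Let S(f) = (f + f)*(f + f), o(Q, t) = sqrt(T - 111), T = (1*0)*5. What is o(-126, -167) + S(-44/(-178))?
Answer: 1936/7921 + I*sqrt(111) ≈ 0.24441 + 10.536*I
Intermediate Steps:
T = 0 (T = 0*5 = 0)
o(Q, t) = I*sqrt(111) (o(Q, t) = sqrt(0 - 111) = sqrt(-111) = I*sqrt(111))
S(f) = 4*f**2 (S(f) = (2*f)*(2*f) = 4*f**2)
o(-126, -167) + S(-44/(-178)) = I*sqrt(111) + 4*(-44/(-178))**2 = I*sqrt(111) + 4*(-44*(-1/178))**2 = I*sqrt(111) + 4*(22/89)**2 = I*sqrt(111) + 4*(484/7921) = I*sqrt(111) + 1936/7921 = 1936/7921 + I*sqrt(111)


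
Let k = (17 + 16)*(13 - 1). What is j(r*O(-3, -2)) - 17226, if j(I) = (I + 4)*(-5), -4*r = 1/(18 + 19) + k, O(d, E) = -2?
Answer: -1349469/74 ≈ -18236.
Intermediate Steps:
k = 396 (k = 33*12 = 396)
r = -14653/148 (r = -(1/(18 + 19) + 396)/4 = -(1/37 + 396)/4 = -1/4*14653/37 = -14653/148 ≈ -99.007)
j(I) = -20 - 5*I (j(I) = (4 + I)*(-5) = -20 - 5*I)
j(r*O(-3, -2)) - 17226 = (-20 - (-73265)*(-2)/148) - 17226 = (-20 - 5*14653/74) - 17226 = (-20 - 73265/74) - 17226 = -74745/74 - 17226 = -1349469/74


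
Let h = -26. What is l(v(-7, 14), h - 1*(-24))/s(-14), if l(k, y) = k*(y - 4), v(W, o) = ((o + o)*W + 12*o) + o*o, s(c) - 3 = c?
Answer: 1008/11 ≈ 91.636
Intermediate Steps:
s(c) = 3 + c
v(W, o) = o² + 12*o + 2*W*o (v(W, o) = ((2*o)*W + 12*o) + o² = (2*W*o + 12*o) + o² = (12*o + 2*W*o) + o² = o² + 12*o + 2*W*o)
l(k, y) = k*(-4 + y)
l(v(-7, 14), h - 1*(-24))/s(-14) = ((14*(12 + 14 + 2*(-7)))*(-4 + (-26 - 1*(-24))))/(3 - 14) = ((14*(12 + 14 - 14))*(-4 + (-26 + 24)))/(-11) = ((14*12)*(-4 - 2))*(-1/11) = (168*(-6))*(-1/11) = -1008*(-1/11) = 1008/11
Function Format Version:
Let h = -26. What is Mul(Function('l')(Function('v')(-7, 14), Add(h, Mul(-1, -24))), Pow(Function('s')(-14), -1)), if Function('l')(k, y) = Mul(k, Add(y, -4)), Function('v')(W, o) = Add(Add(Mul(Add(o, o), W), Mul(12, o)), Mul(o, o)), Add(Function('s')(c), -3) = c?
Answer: Rational(1008, 11) ≈ 91.636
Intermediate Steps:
Function('s')(c) = Add(3, c)
Function('v')(W, o) = Add(Pow(o, 2), Mul(12, o), Mul(2, W, o)) (Function('v')(W, o) = Add(Add(Mul(Mul(2, o), W), Mul(12, o)), Pow(o, 2)) = Add(Add(Mul(2, W, o), Mul(12, o)), Pow(o, 2)) = Add(Add(Mul(12, o), Mul(2, W, o)), Pow(o, 2)) = Add(Pow(o, 2), Mul(12, o), Mul(2, W, o)))
Function('l')(k, y) = Mul(k, Add(-4, y))
Mul(Function('l')(Function('v')(-7, 14), Add(h, Mul(-1, -24))), Pow(Function('s')(-14), -1)) = Mul(Mul(Mul(14, Add(12, 14, Mul(2, -7))), Add(-4, Add(-26, Mul(-1, -24)))), Pow(Add(3, -14), -1)) = Mul(Mul(Mul(14, Add(12, 14, -14)), Add(-4, Add(-26, 24))), Pow(-11, -1)) = Mul(Mul(Mul(14, 12), Add(-4, -2)), Rational(-1, 11)) = Mul(Mul(168, -6), Rational(-1, 11)) = Mul(-1008, Rational(-1, 11)) = Rational(1008, 11)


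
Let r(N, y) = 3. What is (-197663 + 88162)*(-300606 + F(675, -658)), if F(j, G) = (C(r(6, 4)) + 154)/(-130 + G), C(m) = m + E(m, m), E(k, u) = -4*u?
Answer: 25938342071173/788 ≈ 3.2917e+10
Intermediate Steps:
C(m) = -3*m (C(m) = m - 4*m = -3*m)
F(j, G) = 145/(-130 + G) (F(j, G) = (-3*3 + 154)/(-130 + G) = (-9 + 154)/(-130 + G) = 145/(-130 + G))
(-197663 + 88162)*(-300606 + F(675, -658)) = (-197663 + 88162)*(-300606 + 145/(-130 - 658)) = -109501*(-300606 + 145/(-788)) = -109501*(-300606 + 145*(-1/788)) = -109501*(-300606 - 145/788) = -109501*(-236877673/788) = 25938342071173/788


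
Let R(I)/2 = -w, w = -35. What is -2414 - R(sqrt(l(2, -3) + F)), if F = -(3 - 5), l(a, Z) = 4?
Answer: -2484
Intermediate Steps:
F = 2 (F = -1*(-2) = 2)
R(I) = 70 (R(I) = 2*(-1*(-35)) = 2*35 = 70)
-2414 - R(sqrt(l(2, -3) + F)) = -2414 - 1*70 = -2414 - 70 = -2484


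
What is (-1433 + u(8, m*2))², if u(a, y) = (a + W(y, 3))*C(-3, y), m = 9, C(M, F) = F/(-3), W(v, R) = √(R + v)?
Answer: 2194117 + 17772*√21 ≈ 2.2756e+6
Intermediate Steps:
C(M, F) = -F/3 (C(M, F) = F*(-⅓) = -F/3)
u(a, y) = -y*(a + √(3 + y))/3 (u(a, y) = (a + √(3 + y))*(-y/3) = -y*(a + √(3 + y))/3)
(-1433 + u(8, m*2))² = (-1433 - 9*2*(8 + √(3 + 9*2))/3)² = (-1433 - ⅓*18*(8 + √(3 + 18)))² = (-1433 - ⅓*18*(8 + √21))² = (-1433 + (-48 - 6*√21))² = (-1481 - 6*√21)²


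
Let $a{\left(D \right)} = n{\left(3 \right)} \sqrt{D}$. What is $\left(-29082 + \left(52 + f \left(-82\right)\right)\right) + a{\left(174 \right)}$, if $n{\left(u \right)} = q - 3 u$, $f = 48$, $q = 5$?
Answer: $-32966 - 4 \sqrt{174} \approx -33019.0$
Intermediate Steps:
$n{\left(u \right)} = 5 - 3 u$
$a{\left(D \right)} = - 4 \sqrt{D}$ ($a{\left(D \right)} = \left(5 - 9\right) \sqrt{D} = - 4 \sqrt{D}$)
$\left(-29082 + \left(52 + f \left(-82\right)\right)\right) + a{\left(174 \right)} = \left(-29082 + \left(52 + 48 \left(-82\right)\right)\right) - 4 \sqrt{174} = \left(-29082 + \left(52 - 3936\right)\right) - 4 \sqrt{174} = \left(-29082 - 3884\right) - 4 \sqrt{174} = -32966 - 4 \sqrt{174}$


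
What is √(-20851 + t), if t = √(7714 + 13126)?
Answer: √(-20851 + 2*√5210) ≈ 143.9*I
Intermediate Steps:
t = 2*√5210 (t = √20840 = 2*√5210 ≈ 144.36)
√(-20851 + t) = √(-20851 + 2*√5210)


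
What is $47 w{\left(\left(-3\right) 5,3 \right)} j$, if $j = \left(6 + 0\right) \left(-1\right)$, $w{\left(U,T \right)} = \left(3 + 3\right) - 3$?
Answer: $-846$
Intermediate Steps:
$w{\left(U,T \right)} = 3$ ($w{\left(U,T \right)} = 6 - 3 = 3$)
$j = -6$ ($j = 6 \left(-1\right) = -6$)
$47 w{\left(\left(-3\right) 5,3 \right)} j = 47 \cdot 3 \left(-6\right) = 141 \left(-6\right) = -846$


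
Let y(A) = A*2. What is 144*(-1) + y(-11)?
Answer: -166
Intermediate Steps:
y(A) = 2*A
144*(-1) + y(-11) = 144*(-1) + 2*(-11) = -144 - 22 = -166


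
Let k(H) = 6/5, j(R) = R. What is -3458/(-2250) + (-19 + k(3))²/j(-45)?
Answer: -688/125 ≈ -5.5040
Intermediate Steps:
k(H) = 6/5 (k(H) = 6*(⅕) = 6/5)
-3458/(-2250) + (-19 + k(3))²/j(-45) = -3458/(-2250) + (-19 + 6/5)²/(-45) = -3458*(-1/2250) + (-89/5)²*(-1/45) = 1729/1125 + (7921/25)*(-1/45) = 1729/1125 - 7921/1125 = -688/125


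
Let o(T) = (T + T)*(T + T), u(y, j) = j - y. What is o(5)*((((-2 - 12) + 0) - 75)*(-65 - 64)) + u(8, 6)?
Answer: 1148098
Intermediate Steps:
o(T) = 4*T² (o(T) = (2*T)*(2*T) = 4*T²)
o(5)*((((-2 - 12) + 0) - 75)*(-65 - 64)) + u(8, 6) = (4*5²)*((((-2 - 12) + 0) - 75)*(-65 - 64)) + (6 - 1*8) = (4*25)*(((-14 + 0) - 75)*(-129)) + (6 - 8) = 100*((-14 - 75)*(-129)) - 2 = 100*(-89*(-129)) - 2 = 100*11481 - 2 = 1148100 - 2 = 1148098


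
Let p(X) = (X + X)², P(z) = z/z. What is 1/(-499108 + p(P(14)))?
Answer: -1/499104 ≈ -2.0036e-6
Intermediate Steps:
P(z) = 1
p(X) = 4*X² (p(X) = (2*X)² = 4*X²)
1/(-499108 + p(P(14))) = 1/(-499108 + 4*1²) = 1/(-499108 + 4*1) = 1/(-499108 + 4) = 1/(-499104) = -1/499104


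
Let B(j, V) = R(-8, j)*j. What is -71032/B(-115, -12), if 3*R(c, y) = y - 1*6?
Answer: -213096/13915 ≈ -15.314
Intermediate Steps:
R(c, y) = -2 + y/3 (R(c, y) = (y - 1*6)/3 = (y - 6)/3 = (-6 + y)/3 = -2 + y/3)
B(j, V) = j*(-2 + j/3) (B(j, V) = (-2 + j/3)*j = j*(-2 + j/3))
-71032/B(-115, -12) = -71032*(-3/(115*(-6 - 115))) = -71032/((⅓)*(-115)*(-121)) = -71032/13915/3 = -71032*3/13915 = -213096/13915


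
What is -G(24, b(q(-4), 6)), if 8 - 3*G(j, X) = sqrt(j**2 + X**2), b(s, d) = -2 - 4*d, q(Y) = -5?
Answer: -8/3 + 2*sqrt(313)/3 ≈ 9.1279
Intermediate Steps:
G(j, X) = 8/3 - sqrt(X**2 + j**2)/3 (G(j, X) = 8/3 - sqrt(j**2 + X**2)/3 = 8/3 - sqrt(X**2 + j**2)/3)
-G(24, b(q(-4), 6)) = -(8/3 - sqrt((-2 - 4*6)**2 + 24**2)/3) = -(8/3 - sqrt((-2 - 24)**2 + 576)/3) = -(8/3 - sqrt((-26)**2 + 576)/3) = -(8/3 - sqrt(676 + 576)/3) = -(8/3 - 2*sqrt(313)/3) = -8/3 + 2*sqrt(313)/3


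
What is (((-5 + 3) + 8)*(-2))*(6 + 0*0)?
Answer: -72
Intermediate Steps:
(((-5 + 3) + 8)*(-2))*(6 + 0*0) = ((-2 + 8)*(-2))*(6 + 0) = (6*(-2))*6 = -12*6 = -72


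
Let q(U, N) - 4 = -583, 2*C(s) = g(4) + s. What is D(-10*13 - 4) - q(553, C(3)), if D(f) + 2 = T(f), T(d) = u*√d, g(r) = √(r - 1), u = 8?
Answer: 577 + 8*I*√134 ≈ 577.0 + 92.607*I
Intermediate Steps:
g(r) = √(-1 + r)
C(s) = s/2 + √3/2 (C(s) = (√(-1 + 4) + s)/2 = (√3 + s)/2 = (s + √3)/2 = s/2 + √3/2)
q(U, N) = -579 (q(U, N) = 4 - 583 = -579)
T(d) = 8*√d
D(f) = -2 + 8*√f
D(-10*13 - 4) - q(553, C(3)) = (-2 + 8*√(-10*13 - 4)) - 1*(-579) = (-2 + 8*√(-130 - 4)) + 579 = (-2 + 8*√(-134)) + 579 = (-2 + 8*(I*√134)) + 579 = (-2 + 8*I*√134) + 579 = 577 + 8*I*√134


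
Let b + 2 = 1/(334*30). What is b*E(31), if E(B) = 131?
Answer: -2625109/10020 ≈ -261.99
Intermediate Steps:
b = -20039/10020 (b = -2 + 1/(334*30) = -2 + (1/334)*(1/30) = -2 + 1/10020 = -20039/10020 ≈ -1.9999)
b*E(31) = -20039/10020*131 = -2625109/10020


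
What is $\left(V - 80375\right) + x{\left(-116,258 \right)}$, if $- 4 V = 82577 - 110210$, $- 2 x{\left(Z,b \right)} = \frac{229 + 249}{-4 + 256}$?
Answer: $- \frac{4628465}{63} \approx -73468.0$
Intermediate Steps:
$x{\left(Z,b \right)} = - \frac{239}{252}$ ($x{\left(Z,b \right)} = - \frac{\left(229 + 249\right) \frac{1}{-4 + 256}}{2} = - \frac{478 \cdot \frac{1}{252}}{2} = \left(- \frac{1}{2}\right) \frac{239}{126} = - \frac{239}{252}$)
$V = \frac{27633}{4}$ ($V = - \frac{82577 - 110210}{4} = \left(- \frac{1}{4}\right) \left(-27633\right) = \frac{27633}{4} \approx 6908.3$)
$\left(V - 80375\right) + x{\left(-116,258 \right)} = \left(\frac{27633}{4} - 80375\right) - \frac{239}{252} = - \frac{293867}{4} - \frac{239}{252} = - \frac{4628465}{63}$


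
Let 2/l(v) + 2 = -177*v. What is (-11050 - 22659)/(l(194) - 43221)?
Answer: 44521810/57084967 ≈ 0.77992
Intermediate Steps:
l(v) = 2/(-2 - 177*v)
(-11050 - 22659)/(l(194) - 43221) = (-11050 - 22659)/(-2/(2 + 177*194) - 43221) = -33709/(-2/(2 + 34338) - 43221) = -33709/(-2/34340 - 43221) = -33709/(-2*1/34340 - 43221) = -33709/(-1/17170 - 43221) = -33709/(-742104571/17170) = -33709*(-17170/742104571) = 44521810/57084967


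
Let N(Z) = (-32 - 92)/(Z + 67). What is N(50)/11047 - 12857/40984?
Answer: -16622741659/52971779016 ≈ -0.31380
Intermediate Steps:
N(Z) = -124/(67 + Z)
N(50)/11047 - 12857/40984 = -124/(67 + 50)/11047 - 12857/40984 = -124/117*(1/11047) - 12857*1/40984 = -124*1/117*(1/11047) - 12857/40984 = -124/117*1/11047 - 12857/40984 = -124/1292499 - 12857/40984 = -16622741659/52971779016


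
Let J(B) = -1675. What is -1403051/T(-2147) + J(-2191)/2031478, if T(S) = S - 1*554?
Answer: 2850262715203/5487022078 ≈ 519.46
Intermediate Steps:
T(S) = -554 + S (T(S) = S - 554 = -554 + S)
-1403051/T(-2147) + J(-2191)/2031478 = -1403051/(-554 - 2147) - 1675/2031478 = -1403051/(-2701) - 1675*1/2031478 = -1403051*(-1/2701) - 1675/2031478 = 1403051/2701 - 1675/2031478 = 2850262715203/5487022078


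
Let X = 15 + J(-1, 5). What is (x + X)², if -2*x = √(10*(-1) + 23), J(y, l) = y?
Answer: (28 - √13)²/4 ≈ 148.77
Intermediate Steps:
X = 14 (X = 15 - 1 = 14)
x = -√13/2 (x = -√(10*(-1) + 23)/2 = -√(-10 + 23)/2 = -√13/2 ≈ -1.8028)
(x + X)² = (-√13/2 + 14)² = (14 - √13/2)²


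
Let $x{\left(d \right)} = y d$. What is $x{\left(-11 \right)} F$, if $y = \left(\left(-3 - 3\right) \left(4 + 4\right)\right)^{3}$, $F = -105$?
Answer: $-127733760$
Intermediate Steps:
$y = -110592$ ($y = \left(\left(-6\right) 8\right)^{3} = \left(-48\right)^{3} = -110592$)
$x{\left(d \right)} = - 110592 d$
$x{\left(-11 \right)} F = \left(-110592\right) \left(-11\right) \left(-105\right) = 1216512 \left(-105\right) = -127733760$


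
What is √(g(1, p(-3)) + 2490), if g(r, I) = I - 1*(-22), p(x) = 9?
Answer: √2521 ≈ 50.210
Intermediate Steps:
g(r, I) = 22 + I (g(r, I) = I + 22 = 22 + I)
√(g(1, p(-3)) + 2490) = √((22 + 9) + 2490) = √(31 + 2490) = √2521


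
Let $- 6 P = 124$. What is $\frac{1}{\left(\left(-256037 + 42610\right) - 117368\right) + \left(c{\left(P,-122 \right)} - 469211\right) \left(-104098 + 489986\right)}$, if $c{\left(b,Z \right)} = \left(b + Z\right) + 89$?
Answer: $- \frac{3}{543251803457} \approx -5.5223 \cdot 10^{-12}$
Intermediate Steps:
$P = - \frac{62}{3}$ ($P = \left(- \frac{1}{6}\right) 124 = - \frac{62}{3} \approx -20.667$)
$c{\left(b,Z \right)} = 89 + Z + b$ ($c{\left(b,Z \right)} = \left(Z + b\right) + 89 = 89 + Z + b$)
$\frac{1}{\left(\left(-256037 + 42610\right) - 117368\right) + \left(c{\left(P,-122 \right)} - 469211\right) \left(-104098 + 489986\right)} = \frac{1}{\left(\left(-256037 + 42610\right) - 117368\right) + \left(\left(89 - 122 - \frac{62}{3}\right) - 469211\right) \left(-104098 + 489986\right)} = \frac{1}{\left(-213427 - 117368\right) + \left(- \frac{161}{3} - 469211\right) 385888} = \frac{1}{-330795 - \frac{543250811072}{3}} = \frac{1}{- \frac{543251803457}{3}} = - \frac{3}{543251803457}$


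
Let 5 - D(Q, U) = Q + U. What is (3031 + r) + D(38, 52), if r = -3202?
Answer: -256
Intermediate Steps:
D(Q, U) = 5 - Q - U (D(Q, U) = 5 - (Q + U) = 5 + (-Q - U) = 5 - Q - U)
(3031 + r) + D(38, 52) = (3031 - 3202) + (5 - 1*38 - 1*52) = -171 + (5 - 38 - 52) = -171 - 85 = -256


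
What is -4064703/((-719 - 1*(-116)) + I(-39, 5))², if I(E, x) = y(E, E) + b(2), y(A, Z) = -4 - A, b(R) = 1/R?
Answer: -16258812/1288225 ≈ -12.621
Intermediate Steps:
I(E, x) = -7/2 - E (I(E, x) = (-4 - E) + 1/2 = (-4 - E) + ½ = -7/2 - E)
-4064703/((-719 - 1*(-116)) + I(-39, 5))² = -4064703/((-719 - 1*(-116)) + (-7/2 - 1*(-39)))² = -4064703/((-719 + 116) + (-7/2 + 39))² = -4064703/(-603 + 71/2)² = -4064703/((-1135/2)²) = -4064703/1288225/4 = -4064703*4/1288225 = -16258812/1288225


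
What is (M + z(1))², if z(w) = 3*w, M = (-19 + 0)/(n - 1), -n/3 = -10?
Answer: 4624/841 ≈ 5.4982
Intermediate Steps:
n = 30 (n = -3*(-10) = 30)
M = -19/29 (M = (-19 + 0)/(30 - 1) = -19/29 ≈ -0.65517)
(M + z(1))² = (-19/29 + 3*1)² = (-19/29 + 3)² = (68/29)² = 4624/841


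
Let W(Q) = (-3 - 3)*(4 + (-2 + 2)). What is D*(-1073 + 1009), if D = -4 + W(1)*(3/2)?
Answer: 2560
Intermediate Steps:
W(Q) = -24 (W(Q) = -6*(4 + 0) = -6*4 = -24)
D = -40 (D = -4 - 72/2 = -4 - 24*3/2 = -4 - 36 = -40)
D*(-1073 + 1009) = -40*(-1073 + 1009) = -40*(-64) = 2560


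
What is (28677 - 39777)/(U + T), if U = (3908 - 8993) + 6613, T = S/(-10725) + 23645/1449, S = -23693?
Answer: -28749971250/4005640997 ≈ -7.1774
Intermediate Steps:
T = 95974594/5180175 (T = -23693/(-10725) + 23645/1449 = -23693*(-1/10725) + 23645*(1/1449) = 23693/10725 + 23645/1449 = 95974594/5180175 ≈ 18.527)
U = 1528 (U = -5085 + 6613 = 1528)
(28677 - 39777)/(U + T) = (28677 - 39777)/(1528 + 95974594/5180175) = -11100/8011281994/5180175 = -11100*5180175/8011281994 = -28749971250/4005640997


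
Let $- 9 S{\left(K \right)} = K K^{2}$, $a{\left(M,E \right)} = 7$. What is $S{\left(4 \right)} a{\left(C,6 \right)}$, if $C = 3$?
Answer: $- \frac{448}{9} \approx -49.778$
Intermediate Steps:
$S{\left(K \right)} = - \frac{K^{3}}{9}$ ($S{\left(K \right)} = - \frac{K K^{2}}{9} = - \frac{K^{3}}{9}$)
$S{\left(4 \right)} a{\left(C,6 \right)} = - \frac{4^{3}}{9} \cdot 7 = \left(- \frac{1}{9}\right) 64 \cdot 7 = \left(- \frac{64}{9}\right) 7 = - \frac{448}{9}$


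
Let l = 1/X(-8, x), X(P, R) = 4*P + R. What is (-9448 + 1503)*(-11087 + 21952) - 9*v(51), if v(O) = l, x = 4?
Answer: -2417027891/28 ≈ -8.6322e+7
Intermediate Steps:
X(P, R) = R + 4*P
l = -1/28 (l = 1/(4 + 4*(-8)) = 1/(4 - 32) = 1/(-28) = -1/28 ≈ -0.035714)
v(O) = -1/28
(-9448 + 1503)*(-11087 + 21952) - 9*v(51) = (-9448 + 1503)*(-11087 + 21952) - 9*(-1)/28 = -7945*10865 - 1*(-9/28) = -86322425 + 9/28 = -2417027891/28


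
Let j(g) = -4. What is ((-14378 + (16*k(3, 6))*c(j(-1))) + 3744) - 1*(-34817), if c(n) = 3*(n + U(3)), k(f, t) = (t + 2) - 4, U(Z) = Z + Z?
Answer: 24567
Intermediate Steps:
U(Z) = 2*Z
k(f, t) = -2 + t (k(f, t) = (2 + t) - 4 = -2 + t)
c(n) = 18 + 3*n (c(n) = 3*(n + 2*3) = 3*(n + 6) = 3*(6 + n) = 18 + 3*n)
((-14378 + (16*k(3, 6))*c(j(-1))) + 3744) - 1*(-34817) = ((-14378 + (16*(-2 + 6))*(18 + 3*(-4))) + 3744) - 1*(-34817) = ((-14378 + (16*4)*(18 - 12)) + 3744) + 34817 = ((-14378 + 64*6) + 3744) + 34817 = ((-14378 + 384) + 3744) + 34817 = (-13994 + 3744) + 34817 = -10250 + 34817 = 24567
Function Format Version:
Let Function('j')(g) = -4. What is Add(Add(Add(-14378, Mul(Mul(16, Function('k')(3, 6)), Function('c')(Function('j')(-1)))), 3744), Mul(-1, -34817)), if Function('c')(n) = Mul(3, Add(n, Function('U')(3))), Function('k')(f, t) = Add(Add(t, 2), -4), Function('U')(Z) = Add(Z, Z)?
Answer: 24567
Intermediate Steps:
Function('U')(Z) = Mul(2, Z)
Function('k')(f, t) = Add(-2, t) (Function('k')(f, t) = Add(Add(2, t), -4) = Add(-2, t))
Function('c')(n) = Add(18, Mul(3, n)) (Function('c')(n) = Mul(3, Add(n, Mul(2, 3))) = Mul(3, Add(n, 6)) = Mul(3, Add(6, n)) = Add(18, Mul(3, n)))
Add(Add(Add(-14378, Mul(Mul(16, Function('k')(3, 6)), Function('c')(Function('j')(-1)))), 3744), Mul(-1, -34817)) = Add(Add(Add(-14378, Mul(Mul(16, Add(-2, 6)), Add(18, Mul(3, -4)))), 3744), Mul(-1, -34817)) = Add(Add(Add(-14378, Mul(Mul(16, 4), Add(18, -12))), 3744), 34817) = Add(Add(Add(-14378, Mul(64, 6)), 3744), 34817) = Add(Add(Add(-14378, 384), 3744), 34817) = Add(Add(-13994, 3744), 34817) = Add(-10250, 34817) = 24567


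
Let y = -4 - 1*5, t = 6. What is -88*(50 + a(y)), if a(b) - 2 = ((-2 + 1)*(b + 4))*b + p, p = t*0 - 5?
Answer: -176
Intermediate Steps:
y = -9 (y = -4 - 5 = -9)
p = -5 (p = 6*0 - 5 = 0 - 5 = -5)
a(b) = -3 + b*(-4 - b) (a(b) = 2 + (((-2 + 1)*(b + 4))*b - 5) = 2 + ((-(4 + b))*b - 5) = 2 + ((-4 - b)*b - 5) = 2 + (b*(-4 - b) - 5) = 2 + (-5 + b*(-4 - b)) = -3 + b*(-4 - b))
-88*(50 + a(y)) = -88*(50 + (-3 - 1*(-9)**2 - 4*(-9))) = -88*(50 + (-3 - 1*81 + 36)) = -88*(50 + (-3 - 81 + 36)) = -88*(50 - 48) = -88*2 = -176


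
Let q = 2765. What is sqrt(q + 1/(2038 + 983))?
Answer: sqrt(25234612386)/3021 ≈ 52.583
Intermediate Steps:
sqrt(q + 1/(2038 + 983)) = sqrt(2765 + 1/(2038 + 983)) = sqrt(2765 + 1/3021) = sqrt(8353066/3021) = sqrt(25234612386)/3021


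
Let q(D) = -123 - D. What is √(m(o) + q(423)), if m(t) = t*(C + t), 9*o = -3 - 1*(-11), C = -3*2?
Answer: I*√44594/9 ≈ 23.464*I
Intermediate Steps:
C = -6
o = 8/9 (o = (-3 - 1*(-11))/9 = (-3 + 11)/9 = (⅑)*8 = 8/9 ≈ 0.88889)
m(t) = t*(-6 + t)
√(m(o) + q(423)) = √(8*(-6 + 8/9)/9 + (-123 - 1*423)) = √((8/9)*(-46/9) + (-123 - 423)) = √(-368/81 - 546) = √(-44594/81) = I*√44594/9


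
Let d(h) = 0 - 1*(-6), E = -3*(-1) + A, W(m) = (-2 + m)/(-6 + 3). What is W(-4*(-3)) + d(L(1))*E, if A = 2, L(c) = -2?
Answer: 80/3 ≈ 26.667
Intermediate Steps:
W(m) = 2/3 - m/3 (W(m) = (-2 + m)/(-3) = (-2 + m)*(-1/3) = 2/3 - m/3)
E = 5 (E = -3*(-1) + 2 = 3 + 2 = 5)
d(h) = 6 (d(h) = 0 + 6 = 6)
W(-4*(-3)) + d(L(1))*E = (2/3 - (-4)*(-3)/3) + 6*5 = (2/3 - 1/3*12) + 30 = (2/3 - 4) + 30 = -10/3 + 30 = 80/3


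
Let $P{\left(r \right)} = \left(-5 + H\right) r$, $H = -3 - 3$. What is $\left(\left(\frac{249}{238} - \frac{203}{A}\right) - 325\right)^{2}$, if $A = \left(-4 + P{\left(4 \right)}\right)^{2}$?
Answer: $\frac{7893346779451081}{75172478976} \approx 1.05 \cdot 10^{5}$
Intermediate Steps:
$H = -6$
$P{\left(r \right)} = - 11 r$ ($P{\left(r \right)} = \left(-5 - 6\right) r = - 11 r$)
$A = 2304$ ($A = \left(-4 - 44\right)^{2} = \left(-48\right)^{2} = 2304$)
$\left(\left(\frac{249}{238} - \frac{203}{A}\right) - 325\right)^{2} = \left(\left(\frac{249}{238} - \frac{203}{2304}\right) - 325\right)^{2} = \left(\frac{262691}{274176} - 325\right)^{2} = \left(- \frac{88844509}{274176}\right)^{2} = \frac{7893346779451081}{75172478976}$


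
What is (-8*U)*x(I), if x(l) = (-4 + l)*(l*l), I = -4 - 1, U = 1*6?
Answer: 10800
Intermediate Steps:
U = 6
I = -5
x(l) = l²*(-4 + l) (x(l) = (-4 + l)*l² = l²*(-4 + l))
(-8*U)*x(I) = (-8*6)*((-5)²*(-4 - 5)) = -1200*(-9) = -48*(-225) = 10800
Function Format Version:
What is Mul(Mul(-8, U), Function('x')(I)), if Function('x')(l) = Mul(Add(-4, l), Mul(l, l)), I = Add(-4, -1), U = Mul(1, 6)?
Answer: 10800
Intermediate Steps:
U = 6
I = -5
Function('x')(l) = Mul(Pow(l, 2), Add(-4, l)) (Function('x')(l) = Mul(Add(-4, l), Pow(l, 2)) = Mul(Pow(l, 2), Add(-4, l)))
Mul(Mul(-8, U), Function('x')(I)) = Mul(Mul(-8, 6), Mul(Pow(-5, 2), Add(-4, -5))) = Mul(-48, Mul(25, -9)) = Mul(-48, -225) = 10800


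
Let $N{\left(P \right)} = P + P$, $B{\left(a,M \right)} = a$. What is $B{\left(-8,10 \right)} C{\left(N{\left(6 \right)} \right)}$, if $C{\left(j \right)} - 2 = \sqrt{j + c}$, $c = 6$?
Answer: $-16 - 24 \sqrt{2} \approx -49.941$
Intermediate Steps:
$N{\left(P \right)} = 2 P$
$C{\left(j \right)} = 2 + \sqrt{6 + j}$ ($C{\left(j \right)} = 2 + \sqrt{j + 6} = 2 + \sqrt{6 + j}$)
$B{\left(-8,10 \right)} C{\left(N{\left(6 \right)} \right)} = - 8 \left(2 + \sqrt{6 + 2 \cdot 6}\right) = - 8 \left(2 + \sqrt{6 + 12}\right) = - 8 \left(2 + \sqrt{18}\right) = - 8 \left(2 + 3 \sqrt{2}\right) = -16 - 24 \sqrt{2}$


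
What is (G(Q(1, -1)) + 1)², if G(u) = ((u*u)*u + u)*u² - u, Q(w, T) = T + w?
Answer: 1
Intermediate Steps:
G(u) = -u + u²*(u + u³) (G(u) = (u²*u + u)*u² - u = (u³ + u)*u² - u = (u + u³)*u² - u = u²*(u + u³) - u = -u + u²*(u + u³))
(G(Q(1, -1)) + 1)² = (((-1 + 1)³ + (-1 + 1)⁵ - (-1 + 1)) + 1)² = ((0³ + 0⁵ - 1*0) + 1)² = ((0 + 0 + 0) + 1)² = (0 + 1)² = 1² = 1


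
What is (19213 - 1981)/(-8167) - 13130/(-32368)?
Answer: -225266333/132174728 ≈ -1.7043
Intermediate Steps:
(19213 - 1981)/(-8167) - 13130/(-32368) = 17232*(-1/8167) - 13130*(-1/32368) = -17232/8167 + 6565/16184 = -225266333/132174728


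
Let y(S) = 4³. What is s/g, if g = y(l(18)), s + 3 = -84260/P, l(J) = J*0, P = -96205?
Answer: -40871/1231424 ≈ -0.033190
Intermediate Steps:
l(J) = 0
s = -40871/19241 (s = -3 - 84260/(-96205) = -3 - 84260*(-1/96205) = -3 + 16852/19241 = -40871/19241 ≈ -2.1242)
y(S) = 64
g = 64
s/g = -40871/19241/64 = -40871/19241*1/64 = -40871/1231424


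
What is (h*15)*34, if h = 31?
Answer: 15810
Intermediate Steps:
(h*15)*34 = (31*15)*34 = 465*34 = 15810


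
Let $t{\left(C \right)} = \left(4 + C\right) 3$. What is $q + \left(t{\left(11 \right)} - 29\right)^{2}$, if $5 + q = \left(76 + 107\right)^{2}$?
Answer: $33740$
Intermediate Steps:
$t{\left(C \right)} = 12 + 3 C$
$q = 33484$ ($q = -5 + \left(76 + 107\right)^{2} = -5 + 183^{2} = -5 + 33489 = 33484$)
$q + \left(t{\left(11 \right)} - 29\right)^{2} = 33484 + \left(\left(12 + 3 \cdot 11\right) - 29\right)^{2} = 33484 + \left(\left(12 + 33\right) - 29\right)^{2} = 33484 + \left(45 - 29\right)^{2} = 33484 + 16^{2} = 33484 + 256 = 33740$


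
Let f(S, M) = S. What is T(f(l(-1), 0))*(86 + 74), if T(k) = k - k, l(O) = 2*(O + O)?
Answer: 0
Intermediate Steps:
l(O) = 4*O (l(O) = 2*(2*O) = 4*O)
T(k) = 0
T(f(l(-1), 0))*(86 + 74) = 0*(86 + 74) = 0*160 = 0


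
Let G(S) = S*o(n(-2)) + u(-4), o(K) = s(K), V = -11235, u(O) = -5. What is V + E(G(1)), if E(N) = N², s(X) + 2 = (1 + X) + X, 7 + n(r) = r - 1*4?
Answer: -10211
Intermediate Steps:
n(r) = -11 + r (n(r) = -7 + (r - 1*4) = -7 + (r - 4) = -7 + (-4 + r) = -11 + r)
s(X) = -1 + 2*X (s(X) = -2 + ((1 + X) + X) = -2 + (1 + 2*X) = -1 + 2*X)
o(K) = -1 + 2*K
G(S) = -5 - 27*S (G(S) = S*(-1 + 2*(-11 - 2)) - 5 = S*(-1 + 2*(-13)) - 5 = S*(-1 - 26) - 5 = S*(-27) - 5 = -27*S - 5 = -5 - 27*S)
V + E(G(1)) = -11235 + (-5 - 27*1)² = -11235 + (-5 - 27)² = -11235 + (-32)² = -11235 + 1024 = -10211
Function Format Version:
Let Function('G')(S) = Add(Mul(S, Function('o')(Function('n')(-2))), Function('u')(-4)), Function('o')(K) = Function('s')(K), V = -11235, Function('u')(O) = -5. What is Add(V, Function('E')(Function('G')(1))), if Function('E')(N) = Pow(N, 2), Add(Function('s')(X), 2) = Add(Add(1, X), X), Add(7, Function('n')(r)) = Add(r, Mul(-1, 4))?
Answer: -10211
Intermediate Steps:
Function('n')(r) = Add(-11, r) (Function('n')(r) = Add(-7, Add(r, Mul(-1, 4))) = Add(-7, Add(r, -4)) = Add(-7, Add(-4, r)) = Add(-11, r))
Function('s')(X) = Add(-1, Mul(2, X)) (Function('s')(X) = Add(-2, Add(Add(1, X), X)) = Add(-2, Add(1, Mul(2, X))) = Add(-1, Mul(2, X)))
Function('o')(K) = Add(-1, Mul(2, K))
Function('G')(S) = Add(-5, Mul(-27, S)) (Function('G')(S) = Add(Mul(S, Add(-1, Mul(2, Add(-11, -2)))), -5) = Add(Mul(S, Add(-1, Mul(2, -13))), -5) = Add(Mul(S, Add(-1, -26)), -5) = Add(Mul(S, -27), -5) = Add(Mul(-27, S), -5) = Add(-5, Mul(-27, S)))
Add(V, Function('E')(Function('G')(1))) = Add(-11235, Pow(Add(-5, Mul(-27, 1)), 2)) = Add(-11235, Pow(Add(-5, -27), 2)) = Add(-11235, Pow(-32, 2)) = Add(-11235, 1024) = -10211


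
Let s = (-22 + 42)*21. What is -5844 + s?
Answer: -5424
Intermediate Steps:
s = 420 (s = 20*21 = 420)
-5844 + s = -5844 + 420 = -5424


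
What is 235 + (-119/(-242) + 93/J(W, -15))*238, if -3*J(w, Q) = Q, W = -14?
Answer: 2891194/605 ≈ 4778.8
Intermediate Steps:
J(w, Q) = -Q/3
235 + (-119/(-242) + 93/J(W, -15))*238 = 235 + (-119/(-242) + 93/((-1/3*(-15))))*238 = 235 + (-119*(-1/242) + 93/5)*238 = 235 + (119/242 + 93*(1/5))*238 = 235 + (119/242 + 93/5)*238 = 235 + (23101/1210)*238 = 235 + 2749019/605 = 2891194/605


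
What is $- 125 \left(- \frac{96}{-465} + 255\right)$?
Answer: $- \frac{988925}{31} \approx -31901.0$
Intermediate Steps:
$- 125 \left(- \frac{96}{-465} + 255\right) = - 125 \left(\left(-96\right) \left(- \frac{1}{465}\right) + 255\right) = - 125 \left(\frac{32}{155} + 255\right) = \left(-125\right) \frac{39557}{155} = - \frac{988925}{31}$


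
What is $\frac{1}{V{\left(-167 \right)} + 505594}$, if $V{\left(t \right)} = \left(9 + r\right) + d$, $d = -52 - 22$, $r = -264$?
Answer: $\frac{1}{505265} \approx 1.9792 \cdot 10^{-6}$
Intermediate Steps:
$d = -74$
$V{\left(t \right)} = -329$ ($V{\left(t \right)} = \left(9 - 264\right) - 74 = -255 - 74 = -329$)
$\frac{1}{V{\left(-167 \right)} + 505594} = \frac{1}{-329 + 505594} = \frac{1}{505265}$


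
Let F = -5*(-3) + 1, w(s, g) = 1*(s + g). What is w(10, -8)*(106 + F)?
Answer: 244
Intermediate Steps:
w(s, g) = g + s (w(s, g) = 1*(g + s) = g + s)
F = 16 (F = 15 + 1 = 16)
w(10, -8)*(106 + F) = (-8 + 10)*(106 + 16) = 2*122 = 244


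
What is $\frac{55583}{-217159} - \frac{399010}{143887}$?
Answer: $- \frac{94646283711}{31246357033} \approx -3.029$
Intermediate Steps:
$\frac{55583}{-217159} - \frac{399010}{143887} = 55583 \left(- \frac{1}{217159}\right) - \frac{399010}{143887} = - \frac{55583}{217159} - \frac{399010}{143887} = - \frac{94646283711}{31246357033}$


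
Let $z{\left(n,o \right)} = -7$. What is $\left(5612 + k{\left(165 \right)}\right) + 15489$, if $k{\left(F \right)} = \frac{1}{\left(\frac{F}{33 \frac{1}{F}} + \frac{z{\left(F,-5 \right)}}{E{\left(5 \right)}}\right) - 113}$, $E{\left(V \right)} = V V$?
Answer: $\frac{375450118}{17793} \approx 21101.0$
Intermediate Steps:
$E{\left(V \right)} = V^{2}$
$k{\left(F \right)} = \frac{1}{- \frac{2832}{25} + \frac{F^{2}}{33}}$ ($k{\left(F \right)} = \frac{1}{\left(\frac{F}{33 \frac{1}{F}} - \frac{7}{5^{2}}\right) - 113} = \frac{1}{\left(F \frac{F}{33} - \frac{7}{25}\right) - 113} = \frac{1}{\left(\frac{F^{2}}{33} - \frac{7}{25}\right) - 113} = \frac{1}{\left(- \frac{7}{25} + \frac{F^{2}}{33}\right) - 113} = \frac{1}{- \frac{2832}{25} + \frac{F^{2}}{33}}$)
$\left(5612 + k{\left(165 \right)}\right) + 15489 = \left(5612 + \frac{825}{-93456 + 25 \cdot 165^{2}}\right) + 15489 = \left(5612 + \frac{825}{-93456 + 25 \cdot 27225}\right) + 15489 = \left(5612 + \frac{825}{-93456 + 680625}\right) + 15489 = \left(5612 + \frac{825}{587169}\right) + 15489 = \left(5612 + 825 \cdot \frac{1}{587169}\right) + 15489 = \left(5612 + \frac{25}{17793}\right) + 15489 = \frac{99854341}{17793} + 15489 = \frac{375450118}{17793}$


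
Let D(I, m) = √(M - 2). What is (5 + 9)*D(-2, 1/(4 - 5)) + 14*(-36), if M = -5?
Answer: -504 + 14*I*√7 ≈ -504.0 + 37.041*I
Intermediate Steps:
D(I, m) = I*√7 (D(I, m) = √(-5 - 2) = √(-7) = I*√7)
(5 + 9)*D(-2, 1/(4 - 5)) + 14*(-36) = (5 + 9)*(I*√7) + 14*(-36) = 14*(I*√7) - 504 = 14*I*√7 - 504 = -504 + 14*I*√7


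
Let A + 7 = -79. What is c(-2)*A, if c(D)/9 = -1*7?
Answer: 5418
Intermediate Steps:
A = -86 (A = -7 - 79 = -86)
c(D) = -63 (c(D) = 9*(-1*7) = 9*(-7) = -63)
c(-2)*A = -63*(-86) = 5418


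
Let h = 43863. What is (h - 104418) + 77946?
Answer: 17391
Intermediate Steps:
(h - 104418) + 77946 = (43863 - 104418) + 77946 = -60555 + 77946 = 17391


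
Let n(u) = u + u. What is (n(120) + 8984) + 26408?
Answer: 35632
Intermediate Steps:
n(u) = 2*u
(n(120) + 8984) + 26408 = (2*120 + 8984) + 26408 = (240 + 8984) + 26408 = 9224 + 26408 = 35632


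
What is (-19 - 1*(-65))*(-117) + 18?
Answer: -5364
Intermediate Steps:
(-19 - 1*(-65))*(-117) + 18 = (-19 + 65)*(-117) + 18 = 46*(-117) + 18 = -5382 + 18 = -5364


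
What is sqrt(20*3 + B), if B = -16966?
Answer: I*sqrt(16906) ≈ 130.02*I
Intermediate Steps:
sqrt(20*3 + B) = sqrt(20*3 - 16966) = sqrt(60 - 16966) = sqrt(-16906) = I*sqrt(16906)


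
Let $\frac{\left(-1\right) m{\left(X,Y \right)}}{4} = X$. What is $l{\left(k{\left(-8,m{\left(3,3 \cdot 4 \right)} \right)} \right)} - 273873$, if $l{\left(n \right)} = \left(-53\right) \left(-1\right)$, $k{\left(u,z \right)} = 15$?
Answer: $-273820$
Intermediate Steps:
$m{\left(X,Y \right)} = - 4 X$
$l{\left(n \right)} = 53$
$l{\left(k{\left(-8,m{\left(3,3 \cdot 4 \right)} \right)} \right)} - 273873 = 53 - 273873 = -273820$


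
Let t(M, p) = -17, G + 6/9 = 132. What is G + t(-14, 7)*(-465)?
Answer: 24109/3 ≈ 8036.3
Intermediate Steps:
G = 394/3 (G = -2/3 + 132 = 394/3 ≈ 131.33)
G + t(-14, 7)*(-465) = 394/3 - 17*(-465) = 394/3 + 7905 = 24109/3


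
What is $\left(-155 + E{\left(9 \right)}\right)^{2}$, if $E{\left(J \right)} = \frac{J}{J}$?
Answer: $23716$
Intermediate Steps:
$E{\left(J \right)} = 1$
$\left(-155 + E{\left(9 \right)}\right)^{2} = \left(-155 + 1\right)^{2} = \left(-154\right)^{2} = 23716$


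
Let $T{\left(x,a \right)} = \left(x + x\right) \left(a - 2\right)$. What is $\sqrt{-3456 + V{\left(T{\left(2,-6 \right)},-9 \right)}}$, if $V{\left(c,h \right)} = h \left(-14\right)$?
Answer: $3 i \sqrt{370} \approx 57.706 i$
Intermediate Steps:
$T{\left(x,a \right)} = 2 x \left(-2 + a\right)$
$V{\left(c,h \right)} = - 14 h$
$\sqrt{-3456 + V{\left(T{\left(2,-6 \right)},-9 \right)}} = \sqrt{-3456 - -126} = \sqrt{-3456 + 126} = \sqrt{-3330} = 3 i \sqrt{370}$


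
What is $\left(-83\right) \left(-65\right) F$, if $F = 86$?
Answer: $463970$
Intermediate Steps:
$\left(-83\right) \left(-65\right) F = \left(-83\right) \left(-65\right) 86 = 5395 \cdot 86 = 463970$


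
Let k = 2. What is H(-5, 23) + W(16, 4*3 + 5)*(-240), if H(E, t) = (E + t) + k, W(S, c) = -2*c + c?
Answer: 4100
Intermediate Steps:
W(S, c) = -c
H(E, t) = 2 + E + t (H(E, t) = (E + t) + 2 = 2 + E + t)
H(-5, 23) + W(16, 4*3 + 5)*(-240) = (2 - 5 + 23) - (4*3 + 5)*(-240) = 20 - (12 + 5)*(-240) = 20 - 1*17*(-240) = 20 - 17*(-240) = 20 + 4080 = 4100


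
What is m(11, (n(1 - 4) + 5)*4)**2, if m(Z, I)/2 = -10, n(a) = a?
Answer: 400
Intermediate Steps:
m(Z, I) = -20 (m(Z, I) = 2*(-10) = -20)
m(11, (n(1 - 4) + 5)*4)**2 = (-20)**2 = 400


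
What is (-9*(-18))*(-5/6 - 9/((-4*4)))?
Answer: -351/8 ≈ -43.875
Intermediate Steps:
(-9*(-18))*(-5/6 - 9/((-4*4))) = 162*(-5*⅙ - 9/(-16)) = 162*(-⅚ - 9*(-1/16)) = 162*(-⅚ + 9/16) = 162*(-13/48) = -351/8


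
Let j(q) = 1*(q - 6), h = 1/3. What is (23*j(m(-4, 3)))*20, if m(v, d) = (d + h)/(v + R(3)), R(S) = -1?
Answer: -9200/3 ≈ -3066.7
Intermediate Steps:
h = ⅓ (h = 1*(⅓) = ⅓ ≈ 0.33333)
m(v, d) = (⅓ + d)/(-1 + v) (m(v, d) = (d + ⅓)/(v - 1) = (⅓ + d)/(-1 + v))
j(q) = -6 + q (j(q) = 1*(-6 + q) = -6 + q)
(23*j(m(-4, 3)))*20 = (23*(-6 + (⅓ + 3)/(-1 - 4)))*20 = (23*(-6 + (10/3)/(-5)))*20 = (23*(-6 - ⅕*10/3))*20 = (23*(-6 - ⅔))*20 = (23*(-20/3))*20 = -460/3*20 = -9200/3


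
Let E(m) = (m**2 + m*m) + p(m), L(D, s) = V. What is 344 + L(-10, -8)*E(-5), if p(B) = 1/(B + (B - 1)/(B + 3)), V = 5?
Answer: 1183/2 ≈ 591.50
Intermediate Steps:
L(D, s) = 5
p(B) = 1/(B + (-1 + B)/(3 + B))
E(m) = 2*m**2 + (3 + m)/(-1 + m**2 + 4*m) (E(m) = (m**2 + m*m) + (3 + m)/(-1 + m**2 + 4*m) = (m**2 + m**2) + (3 + m)/(-1 + m**2 + 4*m) = 2*m**2 + (3 + m)/(-1 + m**2 + 4*m))
344 + L(-10, -8)*E(-5) = 344 + 5*((3 - 5 + 2*(-5)**2*(-1 + (-5)**2 + 4*(-5)))/(-1 + (-5)**2 + 4*(-5))) = 344 + 5*((3 - 5 + 2*25*(-1 + 25 - 20))/(-1 + 25 - 20)) = 344 + 5*((3 - 5 + 2*25*4)/4) = 344 + 5*((3 - 5 + 200)/4) = 344 + 5*((1/4)*198) = 344 + 5*(99/2) = 344 + 495/2 = 1183/2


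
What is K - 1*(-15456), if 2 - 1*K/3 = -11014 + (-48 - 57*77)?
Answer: 61815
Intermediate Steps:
K = 46359 (K = 6 - 3*(-11014 + (-48 - 57*77)) = 6 - 3*(-11014 + (-48 - 4389)) = 6 - 3*(-11014 - 4437) = 6 - 3*(-15451) = 6 + 46353 = 46359)
K - 1*(-15456) = 46359 - 1*(-15456) = 46359 + 15456 = 61815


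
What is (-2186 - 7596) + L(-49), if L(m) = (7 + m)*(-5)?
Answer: -9572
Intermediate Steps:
L(m) = -35 - 5*m
(-2186 - 7596) + L(-49) = (-2186 - 7596) + (-35 - 5*(-49)) = -9782 + (-35 + 245) = -9782 + 210 = -9572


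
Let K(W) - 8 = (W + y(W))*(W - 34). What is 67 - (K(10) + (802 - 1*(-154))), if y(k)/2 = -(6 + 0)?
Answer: -945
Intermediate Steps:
y(k) = -12 (y(k) = 2*(-(6 + 0)) = 2*(-1*6) = 2*(-6) = -12)
K(W) = 8 + (-34 + W)*(-12 + W) (K(W) = 8 + (W - 12)*(W - 34) = 8 + (-12 + W)*(-34 + W) = 8 + (-34 + W)*(-12 + W))
67 - (K(10) + (802 - 1*(-154))) = 67 - ((416 + 10² - 46*10) + (802 - 1*(-154))) = 67 - ((416 + 100 - 460) + (802 + 154)) = 67 - (56 + 956) = 67 - 1*1012 = 67 - 1012 = -945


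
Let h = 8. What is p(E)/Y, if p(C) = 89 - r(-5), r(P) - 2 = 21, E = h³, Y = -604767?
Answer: -22/201589 ≈ -0.00010913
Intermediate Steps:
E = 512 (E = 8³ = 512)
r(P) = 23 (r(P) = 2 + 21 = 23)
p(C) = 66 (p(C) = 89 - 1*23 = 89 - 23 = 66)
p(E)/Y = 66/(-604767) = 66*(-1/604767) = -22/201589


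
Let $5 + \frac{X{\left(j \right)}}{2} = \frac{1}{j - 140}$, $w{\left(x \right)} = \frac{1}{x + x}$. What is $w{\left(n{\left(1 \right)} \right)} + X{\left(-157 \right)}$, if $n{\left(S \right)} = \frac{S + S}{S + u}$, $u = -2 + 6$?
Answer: $- \frac{10403}{1188} \approx -8.7567$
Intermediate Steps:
$u = 4$
$n{\left(S \right)} = \frac{2 S}{4 + S}$ ($n{\left(S \right)} = \frac{S + S}{S + 4} = \frac{2 S}{4 + S}$)
$w{\left(x \right)} = \frac{1}{2 x}$
$X{\left(j \right)} = -10 + \frac{2}{-140 + j}$ ($X{\left(j \right)} = -10 + \frac{2}{j - 140} = -10 + \frac{2}{-140 + j}$)
$w{\left(n{\left(1 \right)} \right)} + X{\left(-157 \right)} = \frac{1}{2 \cdot 2 \cdot 1 \frac{1}{4 + 1}} + \frac{2 \left(701 - -785\right)}{-140 - 157} = \frac{1}{2 \cdot 2 \cdot 1 \cdot \frac{1}{5}} + \frac{2 \left(701 + 785\right)}{-297} = \frac{1}{2 \cdot 2 \cdot 1 \cdot \frac{1}{5}} + 2 \left(- \frac{1}{297}\right) 1486 = \frac{1}{2 \cdot \frac{2}{5}} - \frac{2972}{297} = \frac{1}{2} \cdot \frac{5}{2} - \frac{2972}{297} = \frac{5}{4} - \frac{2972}{297} = - \frac{10403}{1188}$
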